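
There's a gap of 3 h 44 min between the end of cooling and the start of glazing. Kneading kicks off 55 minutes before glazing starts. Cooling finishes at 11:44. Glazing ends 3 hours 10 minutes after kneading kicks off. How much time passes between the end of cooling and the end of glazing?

5 hours 59 minutes

Glazing starts at 11:44 + 224 min = 15:28.
Kneading starts at 15:28 − 55 min = 14:33.
Glazing ends at 14:33 + 190 min = 17:43.
From 11:44 to 17:43 is 5 hours 59 minutes.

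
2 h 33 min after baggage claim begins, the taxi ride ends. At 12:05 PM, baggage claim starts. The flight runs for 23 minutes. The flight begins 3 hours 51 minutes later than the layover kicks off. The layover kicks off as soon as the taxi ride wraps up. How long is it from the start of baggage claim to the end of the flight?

6 hours 47 minutes

The taxi ride ends at 12:05 PM + 153 min = 2:38 PM.
So the layover starts at 2:38 PM.
The flight starts at 2:38 PM + 231 min = 6:29 PM.
The flight ends at 6:29 PM + 23 min = 6:52 PM.
From 12:05 PM to 6:52 PM is 6 hours 47 minutes.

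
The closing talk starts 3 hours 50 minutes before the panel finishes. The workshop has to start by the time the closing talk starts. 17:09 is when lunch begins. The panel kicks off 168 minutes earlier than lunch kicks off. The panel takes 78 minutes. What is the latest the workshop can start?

11:49

The panel starts at 17:09 − 168 min = 14:21.
The panel ends at 14:21 + 78 min = 15:39.
The closing talk starts at 15:39 − 230 min = 11:49.
The workshop is bounded by the closing talk, so the latest it can start is 11:49.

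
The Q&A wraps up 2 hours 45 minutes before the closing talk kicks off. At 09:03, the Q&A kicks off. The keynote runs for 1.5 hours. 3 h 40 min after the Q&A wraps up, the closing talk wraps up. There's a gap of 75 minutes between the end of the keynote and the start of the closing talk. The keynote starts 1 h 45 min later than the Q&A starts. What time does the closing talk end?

14:28

The keynote starts at 09:03 + 105 min = 10:48.
The keynote ends at 10:48 + 90 min = 12:18.
The closing talk starts at 12:18 + 75 min = 13:33.
The Q&A ends at 13:33 − 165 min = 10:48.
The closing talk ends at 10:48 + 220 min = 14:28.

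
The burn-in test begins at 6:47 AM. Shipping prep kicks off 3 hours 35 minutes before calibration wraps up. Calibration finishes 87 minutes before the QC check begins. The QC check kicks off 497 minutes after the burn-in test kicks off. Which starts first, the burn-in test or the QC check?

the burn-in test

The QC check starts at 6:47 AM + 497 min = 3:04 PM.
The burn-in test starts at 6:47 AM and the QC check starts at 3:04 PM, so the burn-in test is first.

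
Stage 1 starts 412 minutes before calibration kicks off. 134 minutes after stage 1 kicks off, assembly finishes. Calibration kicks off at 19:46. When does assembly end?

Stage 1 starts at 19:46 − 412 min = 12:54.
Assembly ends at 12:54 + 134 min = 15:08.

15:08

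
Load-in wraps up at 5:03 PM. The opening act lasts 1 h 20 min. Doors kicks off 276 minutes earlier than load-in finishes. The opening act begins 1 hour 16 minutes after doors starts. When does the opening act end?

Doors starts at 5:03 PM − 276 min = 12:27 PM.
The opening act starts at 12:27 PM + 76 min = 1:43 PM.
The opening act ends at 1:43 PM + 80 min = 3:03 PM.

3:03 PM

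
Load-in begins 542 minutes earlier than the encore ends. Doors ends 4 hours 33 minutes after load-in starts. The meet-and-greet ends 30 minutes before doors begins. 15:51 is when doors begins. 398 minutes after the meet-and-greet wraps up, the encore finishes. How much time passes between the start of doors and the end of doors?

The meet-and-greet ends at 15:51 − 30 min = 15:21.
The encore ends at 15:21 + 398 min = 21:59.
Load-in starts at 21:59 − 542 min = 12:57.
Doors ends at 12:57 + 273 min = 17:30.
From 15:51 to 17:30 is 99 minutes.

99 minutes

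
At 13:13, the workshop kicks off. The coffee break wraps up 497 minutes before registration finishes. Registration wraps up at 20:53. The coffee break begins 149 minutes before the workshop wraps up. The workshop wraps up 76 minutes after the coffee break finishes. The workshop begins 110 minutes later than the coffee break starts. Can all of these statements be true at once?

Yes

The coffee break ends at 20:53 − 497 min = 12:36.
The workshop ends at 12:36 + 76 min = 13:52.
The coffee break starts at 13:52 − 149 min = 11:23.
The workshop starts at 11:23 + 110 min = 13:13.
That matches the stated 13:13, so the schedule is consistent.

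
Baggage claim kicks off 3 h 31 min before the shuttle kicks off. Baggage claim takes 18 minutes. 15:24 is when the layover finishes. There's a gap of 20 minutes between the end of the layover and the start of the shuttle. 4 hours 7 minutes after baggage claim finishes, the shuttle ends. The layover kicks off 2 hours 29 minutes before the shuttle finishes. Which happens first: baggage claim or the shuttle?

baggage claim

The shuttle starts at 15:24 + 20 min = 15:44.
Baggage claim starts at 15:44 − 211 min = 12:13.
Baggage claim starts at 12:13 and the shuttle starts at 15:44, so baggage claim is first.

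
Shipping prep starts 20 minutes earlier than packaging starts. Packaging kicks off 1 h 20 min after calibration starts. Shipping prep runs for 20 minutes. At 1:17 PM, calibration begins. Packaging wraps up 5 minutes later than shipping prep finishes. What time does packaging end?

Packaging starts at 1:17 PM + 80 min = 2:37 PM.
Shipping prep starts at 2:37 PM − 20 min = 2:17 PM.
Shipping prep ends at 2:17 PM + 20 min = 2:37 PM.
Packaging ends at 2:37 PM + 5 min = 2:42 PM.

2:42 PM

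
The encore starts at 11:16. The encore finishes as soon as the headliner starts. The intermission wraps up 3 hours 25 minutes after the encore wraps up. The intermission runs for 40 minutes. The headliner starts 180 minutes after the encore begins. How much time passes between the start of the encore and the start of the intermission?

The headliner starts at 11:16 + 180 min = 14:16.
So the encore ends at 14:16.
The intermission ends at 14:16 + 205 min = 17:41.
The intermission starts at 17:41 − 40 min = 17:01.
From 11:16 to 17:01 is 345 minutes.

345 minutes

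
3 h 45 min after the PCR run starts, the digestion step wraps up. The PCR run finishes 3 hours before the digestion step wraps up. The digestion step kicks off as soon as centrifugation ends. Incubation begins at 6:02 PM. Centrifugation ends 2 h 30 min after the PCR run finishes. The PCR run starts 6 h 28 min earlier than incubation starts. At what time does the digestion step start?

The PCR run starts at 6:02 PM − 388 min = 11:34 AM.
The digestion step ends at 11:34 AM + 225 min = 3:19 PM.
The PCR run ends at 3:19 PM − 180 min = 12:19 PM.
Centrifugation ends at 12:19 PM + 150 min = 2:49 PM.
So the digestion step starts at 2:49 PM.

2:49 PM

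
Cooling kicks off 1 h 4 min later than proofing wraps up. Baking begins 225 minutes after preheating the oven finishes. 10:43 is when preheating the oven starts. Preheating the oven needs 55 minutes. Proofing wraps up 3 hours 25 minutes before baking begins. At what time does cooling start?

Preheating the oven ends at 10:43 + 55 min = 11:38.
Baking starts at 11:38 + 225 min = 15:23.
Proofing ends at 15:23 − 205 min = 11:58.
Cooling starts at 11:58 + 64 min = 13:02.

13:02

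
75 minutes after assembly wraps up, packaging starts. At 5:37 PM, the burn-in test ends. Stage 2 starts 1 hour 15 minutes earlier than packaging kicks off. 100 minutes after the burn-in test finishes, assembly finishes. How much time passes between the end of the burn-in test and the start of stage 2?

Assembly ends at 5:37 PM + 100 min = 7:17 PM.
Packaging starts at 7:17 PM + 75 min = 8:32 PM.
Stage 2 starts at 8:32 PM − 75 min = 7:17 PM.
From 5:37 PM to 7:17 PM is 1 hour 40 minutes.

1 hour 40 minutes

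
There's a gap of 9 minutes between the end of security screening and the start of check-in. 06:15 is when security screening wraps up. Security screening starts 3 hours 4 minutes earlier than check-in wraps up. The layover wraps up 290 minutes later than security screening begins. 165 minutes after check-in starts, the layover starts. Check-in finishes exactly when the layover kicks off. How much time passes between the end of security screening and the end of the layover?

Check-in starts at 06:15 + 9 min = 06:24.
The layover starts at 06:24 + 165 min = 09:09.
So check-in ends at 09:09.
Security screening starts at 09:09 − 184 min = 06:05.
The layover ends at 06:05 + 290 min = 10:55.
From 06:15 to 10:55 is 4 hours 40 minutes.

4 hours 40 minutes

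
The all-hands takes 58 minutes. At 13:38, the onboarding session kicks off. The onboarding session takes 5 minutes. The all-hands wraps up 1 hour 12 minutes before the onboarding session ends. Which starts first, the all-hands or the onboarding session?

The onboarding session ends at 13:38 + 5 min = 13:43.
The all-hands ends at 13:43 − 72 min = 12:31.
The all-hands starts at 12:31 − 58 min = 11:33.
The all-hands starts at 11:33 and the onboarding session starts at 13:38, so the all-hands is first.

the all-hands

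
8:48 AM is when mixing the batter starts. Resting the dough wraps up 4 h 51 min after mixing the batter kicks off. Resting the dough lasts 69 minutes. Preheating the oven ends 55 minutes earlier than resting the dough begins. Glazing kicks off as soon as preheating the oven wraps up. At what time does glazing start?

11:35 AM

Resting the dough ends at 8:48 AM + 291 min = 1:39 PM.
Resting the dough starts at 1:39 PM − 69 min = 12:30 PM.
Preheating the oven ends at 12:30 PM − 55 min = 11:35 AM.
So glazing starts at 11:35 AM.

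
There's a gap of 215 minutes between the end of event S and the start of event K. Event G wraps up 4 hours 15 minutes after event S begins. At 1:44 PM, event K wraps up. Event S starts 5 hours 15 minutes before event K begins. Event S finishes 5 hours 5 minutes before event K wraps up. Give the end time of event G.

11:14 AM

Event S ends at 1:44 PM − 305 min = 8:39 AM.
Event K starts at 8:39 AM + 215 min = 12:14 PM.
Event S starts at 12:14 PM − 315 min = 6:59 AM.
Event G ends at 6:59 AM + 255 min = 11:14 AM.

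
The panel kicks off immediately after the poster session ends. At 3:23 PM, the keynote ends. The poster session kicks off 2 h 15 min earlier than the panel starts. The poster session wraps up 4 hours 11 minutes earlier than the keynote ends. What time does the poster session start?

The poster session ends at 3:23 PM − 251 min = 11:12 AM.
So the panel starts at 11:12 AM.
The poster session starts at 11:12 AM − 135 min = 8:57 AM.

8:57 AM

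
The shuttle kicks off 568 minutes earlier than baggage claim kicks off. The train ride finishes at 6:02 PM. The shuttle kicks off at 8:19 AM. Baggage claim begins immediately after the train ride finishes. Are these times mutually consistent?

No

Baggage claim starts at 6:02 PM.
The shuttle starts at 6:02 PM − 568 min = 8:34 AM.
But the shuttle is also said to start at 8:19 AM — a 15-minute conflict.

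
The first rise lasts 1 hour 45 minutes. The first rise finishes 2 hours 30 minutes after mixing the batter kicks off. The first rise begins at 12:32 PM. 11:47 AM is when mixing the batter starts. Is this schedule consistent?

The first rise ends at 11:47 AM + 150 min = 2:17 PM.
The first rise starts at 2:17 PM − 105 min = 12:32 PM.
That matches the stated 12:32 PM, so the schedule is consistent.

Yes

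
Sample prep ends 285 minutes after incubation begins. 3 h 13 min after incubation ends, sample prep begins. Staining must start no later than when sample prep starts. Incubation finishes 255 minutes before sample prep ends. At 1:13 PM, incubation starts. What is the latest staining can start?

4:56 PM

Sample prep ends at 1:13 PM + 285 min = 5:58 PM.
Incubation ends at 5:58 PM − 255 min = 1:43 PM.
Sample prep starts at 1:43 PM + 193 min = 4:56 PM.
Staining is bounded by sample prep, so the latest it can start is 4:56 PM.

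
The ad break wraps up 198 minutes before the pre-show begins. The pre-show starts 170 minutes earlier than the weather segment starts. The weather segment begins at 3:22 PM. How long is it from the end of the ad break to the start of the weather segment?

368 minutes

The pre-show starts at 3:22 PM − 170 min = 12:32 PM.
The ad break ends at 12:32 PM − 198 min = 9:14 AM.
From 9:14 AM to 3:22 PM is 368 minutes.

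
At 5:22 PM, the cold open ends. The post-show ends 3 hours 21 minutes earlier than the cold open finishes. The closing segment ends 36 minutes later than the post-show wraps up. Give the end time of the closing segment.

The post-show ends at 5:22 PM − 201 min = 2:01 PM.
The closing segment ends at 2:01 PM + 36 min = 2:37 PM.

2:37 PM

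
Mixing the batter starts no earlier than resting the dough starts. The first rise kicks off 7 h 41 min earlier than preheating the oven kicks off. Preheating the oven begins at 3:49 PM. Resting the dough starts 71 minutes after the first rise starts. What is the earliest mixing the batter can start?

9:19 AM

The first rise starts at 3:49 PM − 461 min = 8:08 AM.
Resting the dough starts at 8:08 AM + 71 min = 9:19 AM.
Mixing the batter is bounded by resting the dough, so the earliest it can start is 9:19 AM.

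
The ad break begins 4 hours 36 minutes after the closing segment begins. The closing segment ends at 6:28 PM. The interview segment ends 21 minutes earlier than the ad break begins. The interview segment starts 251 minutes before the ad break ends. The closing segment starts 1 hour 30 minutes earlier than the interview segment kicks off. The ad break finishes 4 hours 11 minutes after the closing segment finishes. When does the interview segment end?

9:13 PM

The ad break ends at 6:28 PM + 251 min = 10:39 PM.
The interview segment starts at 10:39 PM − 251 min = 6:28 PM.
The closing segment starts at 6:28 PM − 90 min = 4:58 PM.
The ad break starts at 4:58 PM + 276 min = 9:34 PM.
The interview segment ends at 9:34 PM − 21 min = 9:13 PM.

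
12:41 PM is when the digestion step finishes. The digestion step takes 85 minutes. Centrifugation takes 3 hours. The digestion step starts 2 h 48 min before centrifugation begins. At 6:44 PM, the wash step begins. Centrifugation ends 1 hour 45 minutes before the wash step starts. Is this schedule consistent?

Centrifugation ends at 6:44 PM − 105 min = 4:59 PM.
Centrifugation starts at 4:59 PM − 180 min = 1:59 PM.
The digestion step starts at 1:59 PM − 168 min = 11:11 AM.
The digestion step ends at 11:11 AM + 85 min = 12:36 PM.
But the digestion step is also said to end at 12:41 PM — a 5-minute conflict.

No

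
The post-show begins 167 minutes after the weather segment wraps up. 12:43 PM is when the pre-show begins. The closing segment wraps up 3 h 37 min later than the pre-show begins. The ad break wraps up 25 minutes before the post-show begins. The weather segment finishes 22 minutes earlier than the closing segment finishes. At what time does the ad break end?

The closing segment ends at 12:43 PM + 217 min = 4:20 PM.
The weather segment ends at 4:20 PM − 22 min = 3:58 PM.
The post-show starts at 3:58 PM + 167 min = 6:45 PM.
The ad break ends at 6:45 PM − 25 min = 6:20 PM.

6:20 PM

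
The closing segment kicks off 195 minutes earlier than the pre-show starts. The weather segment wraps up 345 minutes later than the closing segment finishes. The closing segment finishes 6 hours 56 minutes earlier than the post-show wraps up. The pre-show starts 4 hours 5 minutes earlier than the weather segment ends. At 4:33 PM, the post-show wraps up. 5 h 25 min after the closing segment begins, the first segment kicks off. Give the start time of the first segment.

1:27 PM

The closing segment ends at 4:33 PM − 416 min = 9:37 AM.
The weather segment ends at 9:37 AM + 345 min = 3:22 PM.
The pre-show starts at 3:22 PM − 245 min = 11:17 AM.
The closing segment starts at 11:17 AM − 195 min = 8:02 AM.
The first segment starts at 8:02 AM + 325 min = 1:27 PM.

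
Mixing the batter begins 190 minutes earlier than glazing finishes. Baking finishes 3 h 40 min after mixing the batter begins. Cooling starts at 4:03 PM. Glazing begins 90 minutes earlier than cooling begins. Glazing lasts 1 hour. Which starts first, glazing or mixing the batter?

mixing the batter

Glazing starts at 4:03 PM − 90 min = 2:33 PM.
Glazing ends at 2:33 PM + 60 min = 3:33 PM.
Mixing the batter starts at 3:33 PM − 190 min = 12:23 PM.
Glazing starts at 2:33 PM and mixing the batter starts at 12:23 PM, so mixing the batter is first.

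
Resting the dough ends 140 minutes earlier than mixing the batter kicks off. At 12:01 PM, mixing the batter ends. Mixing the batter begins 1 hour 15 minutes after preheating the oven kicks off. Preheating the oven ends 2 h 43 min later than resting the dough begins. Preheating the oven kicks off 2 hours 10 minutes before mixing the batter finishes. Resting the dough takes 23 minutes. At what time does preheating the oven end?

11:06 AM

Preheating the oven starts at 12:01 PM − 130 min = 9:51 AM.
Mixing the batter starts at 9:51 AM + 75 min = 11:06 AM.
Resting the dough ends at 11:06 AM − 140 min = 8:46 AM.
Resting the dough starts at 8:46 AM − 23 min = 8:23 AM.
Preheating the oven ends at 8:23 AM + 163 min = 11:06 AM.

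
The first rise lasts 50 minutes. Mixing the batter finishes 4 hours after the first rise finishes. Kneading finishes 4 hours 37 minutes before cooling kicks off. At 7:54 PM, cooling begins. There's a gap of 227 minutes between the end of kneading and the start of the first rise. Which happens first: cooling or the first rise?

the first rise

Kneading ends at 7:54 PM − 277 min = 3:17 PM.
The first rise starts at 3:17 PM + 227 min = 7:04 PM.
Cooling starts at 7:54 PM and the first rise starts at 7:04 PM, so the first rise is first.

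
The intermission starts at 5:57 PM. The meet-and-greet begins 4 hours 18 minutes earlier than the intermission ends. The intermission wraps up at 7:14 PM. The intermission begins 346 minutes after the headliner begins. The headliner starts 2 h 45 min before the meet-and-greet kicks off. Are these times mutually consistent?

Yes

The meet-and-greet starts at 7:14 PM − 258 min = 2:56 PM.
The headliner starts at 2:56 PM − 165 min = 12:11 PM.
The intermission starts at 12:11 PM + 346 min = 5:57 PM.
That matches the stated 5:57 PM, so the schedule is consistent.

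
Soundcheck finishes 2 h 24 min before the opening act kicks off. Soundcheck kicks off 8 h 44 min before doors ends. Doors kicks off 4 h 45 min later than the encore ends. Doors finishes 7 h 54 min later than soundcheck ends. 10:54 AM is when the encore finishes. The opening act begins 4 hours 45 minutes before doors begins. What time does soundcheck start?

7:40 AM

Doors starts at 10:54 AM + 285 min = 3:39 PM.
The opening act starts at 3:39 PM − 285 min = 10:54 AM.
Soundcheck ends at 10:54 AM − 144 min = 8:30 AM.
Doors ends at 8:30 AM + 474 min = 4:24 PM.
Soundcheck starts at 4:24 PM − 524 min = 7:40 AM.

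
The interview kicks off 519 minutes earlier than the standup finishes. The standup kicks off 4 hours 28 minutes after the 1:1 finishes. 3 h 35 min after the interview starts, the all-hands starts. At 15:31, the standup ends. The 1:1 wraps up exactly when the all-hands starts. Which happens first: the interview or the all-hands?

The interview starts at 15:31 − 519 min = 06:52.
The all-hands starts at 06:52 + 215 min = 10:27.
The interview starts at 06:52 and the all-hands starts at 10:27, so the interview is first.

the interview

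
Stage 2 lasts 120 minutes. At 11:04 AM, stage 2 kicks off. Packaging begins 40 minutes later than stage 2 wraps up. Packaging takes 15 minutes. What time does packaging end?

1:59 PM

Stage 2 ends at 11:04 AM + 120 min = 1:04 PM.
Packaging starts at 1:04 PM + 40 min = 1:44 PM.
Packaging ends at 1:44 PM + 15 min = 1:59 PM.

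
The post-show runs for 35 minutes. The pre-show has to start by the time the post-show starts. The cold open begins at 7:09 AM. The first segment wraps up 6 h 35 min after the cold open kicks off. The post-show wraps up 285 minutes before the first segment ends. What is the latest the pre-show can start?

The first segment ends at 7:09 AM + 395 min = 1:44 PM.
The post-show ends at 1:44 PM − 285 min = 8:59 AM.
The post-show starts at 8:59 AM − 35 min = 8:24 AM.
The pre-show is bounded by the post-show, so the latest it can start is 8:24 AM.

8:24 AM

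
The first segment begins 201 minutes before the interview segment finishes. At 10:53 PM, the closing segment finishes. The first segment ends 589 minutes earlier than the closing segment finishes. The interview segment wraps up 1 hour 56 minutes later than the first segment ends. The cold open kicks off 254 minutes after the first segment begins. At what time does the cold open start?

The first segment ends at 10:53 PM − 589 min = 1:04 PM.
The interview segment ends at 1:04 PM + 116 min = 3:00 PM.
The first segment starts at 3:00 PM − 201 min = 11:39 AM.
The cold open starts at 11:39 AM + 254 min = 3:53 PM.

3:53 PM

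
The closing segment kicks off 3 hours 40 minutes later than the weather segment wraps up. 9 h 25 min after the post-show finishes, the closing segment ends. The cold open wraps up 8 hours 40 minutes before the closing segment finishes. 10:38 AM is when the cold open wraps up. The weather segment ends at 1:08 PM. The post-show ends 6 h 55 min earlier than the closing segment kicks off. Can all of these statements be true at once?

The closing segment starts at 1:08 PM + 220 min = 4:48 PM.
The post-show ends at 4:48 PM − 415 min = 9:53 AM.
The closing segment ends at 9:53 AM + 565 min = 7:18 PM.
The cold open ends at 7:18 PM − 520 min = 10:38 AM.
That matches the stated 10:38 AM, so the schedule is consistent.

Yes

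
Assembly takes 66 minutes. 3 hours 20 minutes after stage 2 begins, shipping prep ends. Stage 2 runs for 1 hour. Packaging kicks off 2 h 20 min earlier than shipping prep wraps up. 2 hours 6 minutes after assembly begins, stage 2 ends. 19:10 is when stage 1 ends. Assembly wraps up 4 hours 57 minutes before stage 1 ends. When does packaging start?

15:13

Assembly ends at 19:10 − 297 min = 14:13.
Assembly starts at 14:13 − 66 min = 13:07.
Stage 2 ends at 13:07 + 126 min = 15:13.
Stage 2 starts at 15:13 − 60 min = 14:13.
Shipping prep ends at 14:13 + 200 min = 17:33.
Packaging starts at 17:33 − 140 min = 15:13.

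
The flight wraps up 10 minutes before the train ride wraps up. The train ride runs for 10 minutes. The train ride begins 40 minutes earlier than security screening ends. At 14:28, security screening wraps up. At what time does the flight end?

13:48

The train ride starts at 14:28 − 40 min = 13:48.
The train ride ends at 13:48 + 10 min = 13:58.
The flight ends at 13:58 − 10 min = 13:48.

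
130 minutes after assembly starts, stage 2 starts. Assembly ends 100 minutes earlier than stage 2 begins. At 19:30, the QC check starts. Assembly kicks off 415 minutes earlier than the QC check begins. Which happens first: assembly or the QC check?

assembly

Assembly starts at 19:30 − 415 min = 12:35.
Assembly starts at 12:35 and the QC check starts at 19:30, so assembly is first.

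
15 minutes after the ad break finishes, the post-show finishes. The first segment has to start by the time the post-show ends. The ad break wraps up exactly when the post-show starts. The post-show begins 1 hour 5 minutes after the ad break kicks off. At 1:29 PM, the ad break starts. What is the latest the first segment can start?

The post-show starts at 1:29 PM + 65 min = 2:34 PM.
So the ad break ends at 2:34 PM.
The post-show ends at 2:34 PM + 15 min = 2:49 PM.
The first segment is bounded by the post-show, so the latest it can start is 2:49 PM.

2:49 PM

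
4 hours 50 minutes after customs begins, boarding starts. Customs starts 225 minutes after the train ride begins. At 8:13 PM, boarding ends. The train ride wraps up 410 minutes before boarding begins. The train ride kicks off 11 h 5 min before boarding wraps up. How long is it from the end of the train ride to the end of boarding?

9 hours 20 minutes

The train ride starts at 8:13 PM − 665 min = 9:08 AM.
Customs starts at 9:08 AM + 225 min = 12:53 PM.
Boarding starts at 12:53 PM + 290 min = 5:43 PM.
The train ride ends at 5:43 PM − 410 min = 10:53 AM.
From 10:53 AM to 8:13 PM is 9 hours 20 minutes.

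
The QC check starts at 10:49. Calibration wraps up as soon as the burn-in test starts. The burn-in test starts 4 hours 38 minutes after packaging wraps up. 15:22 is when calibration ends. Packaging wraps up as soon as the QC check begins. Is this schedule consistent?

No

Packaging ends at 10:49.
The burn-in test starts at 10:49 + 278 min = 15:27.
So calibration ends at 15:27.
But calibration is also said to end at 15:22 — a 5-minute conflict.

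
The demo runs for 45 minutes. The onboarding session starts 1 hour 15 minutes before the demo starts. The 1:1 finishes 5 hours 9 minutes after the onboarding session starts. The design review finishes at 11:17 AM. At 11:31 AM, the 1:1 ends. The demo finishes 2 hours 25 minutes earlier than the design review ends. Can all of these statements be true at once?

No

The demo ends at 11:17 AM − 145 min = 8:52 AM.
The demo starts at 8:52 AM − 45 min = 8:07 AM.
The onboarding session starts at 8:07 AM − 75 min = 6:52 AM.
The 1:1 ends at 6:52 AM + 309 min = 12:01 PM.
But the 1:1 is also said to end at 11:31 AM — a 30-minute conflict.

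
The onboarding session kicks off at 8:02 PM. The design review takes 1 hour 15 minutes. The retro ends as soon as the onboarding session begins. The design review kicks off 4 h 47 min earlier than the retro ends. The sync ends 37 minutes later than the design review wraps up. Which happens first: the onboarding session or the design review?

The retro ends at 8:02 PM.
The design review starts at 8:02 PM − 287 min = 3:15 PM.
The onboarding session starts at 8:02 PM and the design review starts at 3:15 PM, so the design review is first.

the design review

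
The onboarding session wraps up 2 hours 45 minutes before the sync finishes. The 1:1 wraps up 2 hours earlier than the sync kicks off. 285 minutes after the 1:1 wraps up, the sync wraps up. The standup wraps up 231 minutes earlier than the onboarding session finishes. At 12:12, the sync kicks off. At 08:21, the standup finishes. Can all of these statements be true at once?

The 1:1 ends at 12:12 − 120 min = 10:12.
The sync ends at 10:12 + 285 min = 14:57.
The onboarding session ends at 14:57 − 165 min = 12:12.
The standup ends at 12:12 − 231 min = 08:21.
That matches the stated 08:21, so the schedule is consistent.

Yes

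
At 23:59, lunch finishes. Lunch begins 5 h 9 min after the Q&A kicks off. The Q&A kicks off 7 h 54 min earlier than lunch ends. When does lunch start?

21:14

The Q&A starts at 23:59 − 474 min = 16:05.
Lunch starts at 16:05 + 309 min = 21:14.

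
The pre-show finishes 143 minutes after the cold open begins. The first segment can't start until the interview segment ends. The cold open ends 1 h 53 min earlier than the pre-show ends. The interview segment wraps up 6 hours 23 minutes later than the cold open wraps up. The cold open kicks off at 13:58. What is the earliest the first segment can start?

20:51

The pre-show ends at 13:58 + 143 min = 16:21.
The cold open ends at 16:21 − 113 min = 14:28.
The interview segment ends at 14:28 + 383 min = 20:51.
The first segment is bounded by the interview segment, so the earliest it can start is 20:51.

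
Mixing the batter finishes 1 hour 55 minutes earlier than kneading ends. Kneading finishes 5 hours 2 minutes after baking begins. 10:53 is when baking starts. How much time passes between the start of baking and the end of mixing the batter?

3 hours 7 minutes

Kneading ends at 10:53 + 302 min = 15:55.
Mixing the batter ends at 15:55 − 115 min = 14:00.
From 10:53 to 14:00 is 3 hours 7 minutes.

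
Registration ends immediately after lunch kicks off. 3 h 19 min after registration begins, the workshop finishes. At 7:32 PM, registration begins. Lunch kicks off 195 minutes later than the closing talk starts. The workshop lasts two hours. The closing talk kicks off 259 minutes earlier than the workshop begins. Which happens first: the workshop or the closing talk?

the closing talk

The workshop ends at 7:32 PM + 199 min = 10:51 PM.
The workshop starts at 10:51 PM − 120 min = 8:51 PM.
The closing talk starts at 8:51 PM − 259 min = 4:32 PM.
The workshop starts at 8:51 PM and the closing talk starts at 4:32 PM, so the closing talk is first.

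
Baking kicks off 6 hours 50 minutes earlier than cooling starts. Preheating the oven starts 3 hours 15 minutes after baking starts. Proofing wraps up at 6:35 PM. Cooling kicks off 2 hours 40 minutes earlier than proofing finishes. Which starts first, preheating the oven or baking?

baking

Cooling starts at 6:35 PM − 160 min = 3:55 PM.
Baking starts at 3:55 PM − 410 min = 9:05 AM.
Preheating the oven starts at 9:05 AM + 195 min = 12:20 PM.
Preheating the oven starts at 12:20 PM and baking starts at 9:05 AM, so baking is first.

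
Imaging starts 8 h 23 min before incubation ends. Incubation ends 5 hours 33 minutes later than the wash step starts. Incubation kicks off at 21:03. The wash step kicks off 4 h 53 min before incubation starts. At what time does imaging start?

The wash step starts at 21:03 − 293 min = 16:10.
Incubation ends at 16:10 + 333 min = 21:43.
Imaging starts at 21:43 − 503 min = 13:20.

13:20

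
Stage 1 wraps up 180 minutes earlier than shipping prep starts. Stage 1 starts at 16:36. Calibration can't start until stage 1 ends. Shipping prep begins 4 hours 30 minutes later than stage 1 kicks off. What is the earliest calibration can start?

18:06

Shipping prep starts at 16:36 + 270 min = 21:06.
Stage 1 ends at 21:06 − 180 min = 18:06.
Calibration is bounded by stage 1, so the earliest it can start is 18:06.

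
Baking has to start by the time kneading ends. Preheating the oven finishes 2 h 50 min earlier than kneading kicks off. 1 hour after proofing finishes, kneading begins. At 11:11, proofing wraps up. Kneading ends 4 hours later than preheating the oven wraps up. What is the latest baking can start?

13:21

Kneading starts at 11:11 + 60 min = 12:11.
Preheating the oven ends at 12:11 − 170 min = 09:21.
Kneading ends at 09:21 + 240 min = 13:21.
Baking is bounded by kneading, so the latest it can start is 13:21.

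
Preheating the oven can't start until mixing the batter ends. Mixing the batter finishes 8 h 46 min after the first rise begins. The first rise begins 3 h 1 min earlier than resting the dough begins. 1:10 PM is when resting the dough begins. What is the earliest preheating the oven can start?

The first rise starts at 1:10 PM − 181 min = 10:09 AM.
Mixing the batter ends at 10:09 AM + 526 min = 6:55 PM.
Preheating the oven is bounded by mixing the batter, so the earliest it can start is 6:55 PM.

6:55 PM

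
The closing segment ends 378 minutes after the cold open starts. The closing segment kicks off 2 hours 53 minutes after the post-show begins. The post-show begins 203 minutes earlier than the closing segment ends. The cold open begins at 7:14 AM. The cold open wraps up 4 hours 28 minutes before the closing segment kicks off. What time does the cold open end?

The closing segment ends at 7:14 AM + 378 min = 1:32 PM.
The post-show starts at 1:32 PM − 203 min = 10:09 AM.
The closing segment starts at 10:09 AM + 173 min = 1:02 PM.
The cold open ends at 1:02 PM − 268 min = 8:34 AM.

8:34 AM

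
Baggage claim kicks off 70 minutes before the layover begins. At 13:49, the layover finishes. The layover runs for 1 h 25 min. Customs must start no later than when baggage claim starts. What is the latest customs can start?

11:14

The layover starts at 13:49 − 85 min = 12:24.
Baggage claim starts at 12:24 − 70 min = 11:14.
Customs is bounded by baggage claim, so the latest it can start is 11:14.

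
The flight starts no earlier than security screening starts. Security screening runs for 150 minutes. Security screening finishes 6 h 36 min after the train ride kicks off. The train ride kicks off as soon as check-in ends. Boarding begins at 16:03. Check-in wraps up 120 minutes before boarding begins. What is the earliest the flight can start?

Check-in ends at 16:03 − 120 min = 14:03.
So the train ride starts at 14:03.
Security screening ends at 14:03 + 396 min = 20:39.
Security screening starts at 20:39 − 150 min = 18:09.
The flight is bounded by security screening, so the earliest it can start is 18:09.

18:09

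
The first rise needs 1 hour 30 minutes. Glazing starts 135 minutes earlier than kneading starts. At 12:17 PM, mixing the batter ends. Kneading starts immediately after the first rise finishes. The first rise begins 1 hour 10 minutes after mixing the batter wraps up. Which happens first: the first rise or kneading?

The first rise starts at 12:17 PM + 70 min = 1:27 PM.
The first rise ends at 1:27 PM + 90 min = 2:57 PM.
So kneading starts at 2:57 PM.
The first rise starts at 1:27 PM and kneading starts at 2:57 PM, so the first rise is first.

the first rise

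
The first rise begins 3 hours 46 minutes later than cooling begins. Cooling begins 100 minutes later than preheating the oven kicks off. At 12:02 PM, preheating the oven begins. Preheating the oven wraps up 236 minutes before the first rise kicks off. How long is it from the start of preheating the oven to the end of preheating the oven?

Cooling starts at 12:02 PM + 100 min = 1:42 PM.
The first rise starts at 1:42 PM + 226 min = 5:28 PM.
Preheating the oven ends at 5:28 PM − 236 min = 1:32 PM.
From 12:02 PM to 1:32 PM is an hour and a half.

an hour and a half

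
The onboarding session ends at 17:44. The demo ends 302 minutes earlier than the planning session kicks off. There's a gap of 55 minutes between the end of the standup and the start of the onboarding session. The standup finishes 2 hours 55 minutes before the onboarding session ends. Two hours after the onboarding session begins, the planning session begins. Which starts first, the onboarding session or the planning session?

the onboarding session

The standup ends at 17:44 − 175 min = 14:49.
The onboarding session starts at 14:49 + 55 min = 15:44.
The planning session starts at 15:44 + 120 min = 17:44.
The onboarding session starts at 15:44 and the planning session starts at 17:44, so the onboarding session is first.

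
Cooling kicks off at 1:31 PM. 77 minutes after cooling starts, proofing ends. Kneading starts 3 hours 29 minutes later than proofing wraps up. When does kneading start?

Proofing ends at 1:31 PM + 77 min = 2:48 PM.
Kneading starts at 2:48 PM + 209 min = 6:17 PM.

6:17 PM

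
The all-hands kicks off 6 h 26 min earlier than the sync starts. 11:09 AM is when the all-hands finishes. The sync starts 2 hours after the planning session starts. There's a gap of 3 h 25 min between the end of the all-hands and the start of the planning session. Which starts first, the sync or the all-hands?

the all-hands

The planning session starts at 11:09 AM + 205 min = 2:34 PM.
The sync starts at 2:34 PM + 120 min = 4:34 PM.
The all-hands starts at 4:34 PM − 386 min = 10:08 AM.
The sync starts at 4:34 PM and the all-hands starts at 10:08 AM, so the all-hands is first.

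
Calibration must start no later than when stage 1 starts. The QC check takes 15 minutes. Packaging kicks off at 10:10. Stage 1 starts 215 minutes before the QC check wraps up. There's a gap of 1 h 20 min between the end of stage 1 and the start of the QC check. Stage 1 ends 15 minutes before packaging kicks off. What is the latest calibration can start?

Stage 1 ends at 10:10 − 15 min = 09:55.
The QC check starts at 09:55 + 80 min = 11:15.
The QC check ends at 11:15 + 15 min = 11:30.
Stage 1 starts at 11:30 − 215 min = 07:55.
Calibration is bounded by stage 1, so the latest it can start is 07:55.

07:55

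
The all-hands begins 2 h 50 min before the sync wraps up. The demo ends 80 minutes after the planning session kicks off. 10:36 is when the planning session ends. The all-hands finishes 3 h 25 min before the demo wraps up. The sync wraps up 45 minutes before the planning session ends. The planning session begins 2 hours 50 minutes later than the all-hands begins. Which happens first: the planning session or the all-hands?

The sync ends at 10:36 − 45 min = 09:51.
The all-hands starts at 09:51 − 170 min = 07:01.
The planning session starts at 07:01 + 170 min = 09:51.
The planning session starts at 09:51 and the all-hands starts at 07:01, so the all-hands is first.

the all-hands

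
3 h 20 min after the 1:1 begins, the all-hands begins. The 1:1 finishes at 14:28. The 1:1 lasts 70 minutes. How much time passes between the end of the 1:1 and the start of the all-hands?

The 1:1 starts at 14:28 − 70 min = 13:18.
The all-hands starts at 13:18 + 200 min = 16:38.
From 14:28 to 16:38 is 130 minutes.

130 minutes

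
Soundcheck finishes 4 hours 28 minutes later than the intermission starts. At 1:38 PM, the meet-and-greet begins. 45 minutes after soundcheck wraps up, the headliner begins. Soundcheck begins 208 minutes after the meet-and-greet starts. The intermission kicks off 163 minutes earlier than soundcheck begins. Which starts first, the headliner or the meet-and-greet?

Soundcheck starts at 1:38 PM + 208 min = 5:06 PM.
The intermission starts at 5:06 PM − 163 min = 2:23 PM.
Soundcheck ends at 2:23 PM + 268 min = 6:51 PM.
The headliner starts at 6:51 PM + 45 min = 7:36 PM.
The headliner starts at 7:36 PM and the meet-and-greet starts at 1:38 PM, so the meet-and-greet is first.

the meet-and-greet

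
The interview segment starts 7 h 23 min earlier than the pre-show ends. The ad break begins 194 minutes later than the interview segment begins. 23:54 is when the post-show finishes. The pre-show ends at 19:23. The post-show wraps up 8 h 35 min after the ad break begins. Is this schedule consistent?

No

The interview segment starts at 19:23 − 443 min = 12:00.
The ad break starts at 12:00 + 194 min = 15:14.
The post-show ends at 15:14 + 515 min = 23:49.
But the post-show is also said to end at 23:54 — a 5-minute conflict.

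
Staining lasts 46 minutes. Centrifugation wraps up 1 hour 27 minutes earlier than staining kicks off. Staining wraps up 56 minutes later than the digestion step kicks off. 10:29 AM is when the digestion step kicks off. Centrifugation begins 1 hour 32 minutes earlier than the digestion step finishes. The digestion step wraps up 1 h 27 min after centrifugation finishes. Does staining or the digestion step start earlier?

the digestion step

Staining ends at 10:29 AM + 56 min = 11:25 AM.
Staining starts at 11:25 AM − 46 min = 10:39 AM.
Staining starts at 10:39 AM and the digestion step starts at 10:29 AM, so the digestion step is first.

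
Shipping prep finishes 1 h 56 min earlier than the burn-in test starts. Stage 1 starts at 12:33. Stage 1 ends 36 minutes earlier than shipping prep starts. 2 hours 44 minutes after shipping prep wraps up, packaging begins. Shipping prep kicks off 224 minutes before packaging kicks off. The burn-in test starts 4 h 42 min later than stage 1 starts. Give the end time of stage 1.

13:43

The burn-in test starts at 12:33 + 282 min = 17:15.
Shipping prep ends at 17:15 − 116 min = 15:19.
Packaging starts at 15:19 + 164 min = 18:03.
Shipping prep starts at 18:03 − 224 min = 14:19.
Stage 1 ends at 14:19 − 36 min = 13:43.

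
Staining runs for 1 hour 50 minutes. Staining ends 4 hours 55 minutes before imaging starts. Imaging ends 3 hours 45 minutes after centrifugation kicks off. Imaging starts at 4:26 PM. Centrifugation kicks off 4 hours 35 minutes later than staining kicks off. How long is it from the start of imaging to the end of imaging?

Staining ends at 4:26 PM − 295 min = 11:31 AM.
Staining starts at 11:31 AM − 110 min = 9:41 AM.
Centrifugation starts at 9:41 AM + 275 min = 2:16 PM.
Imaging ends at 2:16 PM + 225 min = 6:01 PM.
From 4:26 PM to 6:01 PM is 1 h 35 min.

1 h 35 min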